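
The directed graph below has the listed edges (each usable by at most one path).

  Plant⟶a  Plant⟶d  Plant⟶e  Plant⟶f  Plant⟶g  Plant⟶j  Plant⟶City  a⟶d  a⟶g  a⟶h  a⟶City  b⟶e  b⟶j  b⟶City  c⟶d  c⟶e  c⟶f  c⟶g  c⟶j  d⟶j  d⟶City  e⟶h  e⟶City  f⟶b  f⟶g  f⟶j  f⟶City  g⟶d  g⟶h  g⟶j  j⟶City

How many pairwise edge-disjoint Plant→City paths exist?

6

Assign every edge capacity 1; by Menger, the answer equals the max flow.
Path Plant→City (+1); total 1.
Path Plant→a→City (+1); total 2.
Path Plant→d→City (+1); total 3.
Path Plant→e→City (+1); total 4.
Path Plant→f→City (+1); total 5.
Path Plant→j→City (+1); total 6.
No residual Plant→City path; max flow = 6.
Certifying cut of size 6: {Plant→City, Plant→a, Plant→e, Plant→f, d→City, j→City}.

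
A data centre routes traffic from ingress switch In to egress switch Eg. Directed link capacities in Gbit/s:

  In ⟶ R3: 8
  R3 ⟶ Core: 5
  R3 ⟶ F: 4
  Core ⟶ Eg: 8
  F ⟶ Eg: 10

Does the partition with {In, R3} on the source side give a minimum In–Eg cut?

No — its capacity is 9, but the minimum cut has capacity 8.

Given cut capacity: 5 + 4 = 9.
Augment In→R3→Core→Eg: bottleneck 5, flow now 5.
Augment In→R3→F→Eg: bottleneck 3, flow now 8.
No augmenting path remains; maximum flow = 8.
In the residual graph, reachable from In: {In}.
Min-cut edges: In→R3 (8); capacity 8 = 8.
Cut capacity 9 exceeds the max flow 8, so it is not minimum.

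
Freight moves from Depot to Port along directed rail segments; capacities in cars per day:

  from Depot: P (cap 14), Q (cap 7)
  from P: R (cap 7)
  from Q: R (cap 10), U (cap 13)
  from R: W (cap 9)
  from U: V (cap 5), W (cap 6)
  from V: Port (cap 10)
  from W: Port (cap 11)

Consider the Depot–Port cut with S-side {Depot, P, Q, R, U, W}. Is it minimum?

No — its capacity is 16, but the minimum cut has capacity 14.

Given cut capacity: 5 + 11 = 16.
Augment Depot→P→R→W→Port: bottleneck 7, flow now 7.
Augment Depot→Q→R→W→Port: bottleneck 2, flow now 9.
Augment Depot→Q→U→V→Port: bottleneck 5, flow now 14.
No augmenting path remains; maximum flow = 14.
In the residual graph, reachable from Depot: {Depot, P}.
Min-cut edges: Depot→Q (7), P→R (7); capacity 7 + 7 = 14.
Cut capacity 16 exceeds the max flow 14, so it is not minimum.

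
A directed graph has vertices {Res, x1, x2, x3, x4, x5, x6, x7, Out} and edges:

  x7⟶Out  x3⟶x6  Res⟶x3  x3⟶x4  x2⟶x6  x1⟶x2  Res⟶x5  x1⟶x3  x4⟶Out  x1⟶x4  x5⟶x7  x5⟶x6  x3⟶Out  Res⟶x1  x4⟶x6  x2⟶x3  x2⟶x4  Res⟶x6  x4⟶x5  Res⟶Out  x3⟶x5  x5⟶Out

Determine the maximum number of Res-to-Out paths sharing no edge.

4

Assign every edge capacity 1; by Menger, the answer equals the max flow.
Path Res→Out (+1); total 1.
Path Res→x3→Out (+1); total 2.
Path Res→x5→Out (+1); total 3.
Path Res→x1→x4→Out (+1); total 4.
No residual Res→Out path; max flow = 4.
Certifying cut of size 4: {Res→Out, Res→x1, Res→x3, Res→x5}.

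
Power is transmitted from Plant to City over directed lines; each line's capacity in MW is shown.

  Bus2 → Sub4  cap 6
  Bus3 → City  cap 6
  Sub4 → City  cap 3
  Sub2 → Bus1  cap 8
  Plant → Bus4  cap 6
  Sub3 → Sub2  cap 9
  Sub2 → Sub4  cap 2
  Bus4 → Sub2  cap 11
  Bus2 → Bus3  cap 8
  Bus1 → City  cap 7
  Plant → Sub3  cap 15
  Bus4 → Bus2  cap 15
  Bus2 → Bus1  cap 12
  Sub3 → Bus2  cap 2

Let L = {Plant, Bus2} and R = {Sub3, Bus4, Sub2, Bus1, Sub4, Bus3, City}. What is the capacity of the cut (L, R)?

47

Edges leaving {Plant, Bus2}: Plant→Sub3 (15), Plant→Bus4 (6), Bus2→Bus1 (12), Bus2→Sub4 (6), Bus2→Bus3 (8).
Cut capacity = 15 + 6 + 12 + 6 + 8 = 47.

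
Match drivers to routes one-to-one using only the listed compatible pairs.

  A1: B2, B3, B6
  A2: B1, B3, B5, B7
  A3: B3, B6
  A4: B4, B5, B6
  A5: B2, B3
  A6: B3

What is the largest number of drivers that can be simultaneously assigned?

5

Unit-capacity flow: source→left, listed edges, right→sink; max matching = max flow.
Augmenting path A1→B2 (+1); matched 1.
Augmenting path A2→B1 (+1); matched 2.
Augmenting path A3→B3 (+1); matched 3.
Augmenting path A4→B4 (+1); matched 4.
Augmenting path A5→B2→A1→B6 (+1); matched 5.
No augmenting path remains; maximum matching = 5.
König certificate: {A2, A4, B2, B3, B6} is a vertex cover of size 5 (every listed pair touches it), so no matching can be larger.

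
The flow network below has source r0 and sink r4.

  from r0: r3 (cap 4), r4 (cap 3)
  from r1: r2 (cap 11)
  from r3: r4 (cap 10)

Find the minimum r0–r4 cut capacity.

7

Augment r0→r4: bottleneck 3, flow now 3.
Augment r0→r3→r4: bottleneck 4, flow now 7.
No augmenting path remains; maximum flow = 7.
By max-flow min-cut, the minimum cut capacity equals the max flow.
In the residual graph, reachable from r0: {r0}.
Min-cut edges: r0→r3 (4), r0→r4 (3); capacity 4 + 3 = 7.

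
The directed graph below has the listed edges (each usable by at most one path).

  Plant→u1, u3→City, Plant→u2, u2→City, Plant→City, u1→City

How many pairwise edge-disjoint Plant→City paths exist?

3

Assign every edge capacity 1; by Menger, the answer equals the max flow.
Path Plant→City (+1); total 1.
Path Plant→u1→City (+1); total 2.
Path Plant→u2→City (+1); total 3.
No residual Plant→City path; max flow = 3.
Certifying cut of size 3: {Plant→City, Plant→u1, Plant→u2}.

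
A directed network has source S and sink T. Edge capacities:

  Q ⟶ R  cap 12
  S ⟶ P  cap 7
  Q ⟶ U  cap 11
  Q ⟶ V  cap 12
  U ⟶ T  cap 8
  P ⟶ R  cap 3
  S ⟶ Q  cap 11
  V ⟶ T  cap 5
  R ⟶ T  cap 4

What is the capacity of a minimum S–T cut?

Augment S→P→R→T: bottleneck 3, flow now 3.
Augment S→Q→R→T: bottleneck 1, flow now 4.
Augment S→Q→U→T: bottleneck 8, flow now 12.
Augment S→Q→V→T: bottleneck 2, flow now 14.
No augmenting path remains; maximum flow = 14.
By max-flow min-cut, the minimum cut capacity equals the max flow.
In the residual graph, reachable from S: {S, P}.
Min-cut edges: S→Q (11), P→R (3); capacity 11 + 3 = 14.

14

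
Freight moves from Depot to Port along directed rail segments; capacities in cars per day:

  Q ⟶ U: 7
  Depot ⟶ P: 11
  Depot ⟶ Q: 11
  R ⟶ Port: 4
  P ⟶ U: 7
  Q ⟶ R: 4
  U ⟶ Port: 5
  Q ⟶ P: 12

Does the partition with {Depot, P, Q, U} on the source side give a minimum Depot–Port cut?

Given cut capacity: 4 + 5 = 9.
Augment Depot→P→U→Port: bottleneck 5, flow now 5.
Augment Depot→Q→R→Port: bottleneck 4, flow now 9.
No augmenting path remains; maximum flow = 9.
Cut capacity 9 equals the max flow, so it is a minimum cut.

Yes — it is a minimum cut (capacity 9).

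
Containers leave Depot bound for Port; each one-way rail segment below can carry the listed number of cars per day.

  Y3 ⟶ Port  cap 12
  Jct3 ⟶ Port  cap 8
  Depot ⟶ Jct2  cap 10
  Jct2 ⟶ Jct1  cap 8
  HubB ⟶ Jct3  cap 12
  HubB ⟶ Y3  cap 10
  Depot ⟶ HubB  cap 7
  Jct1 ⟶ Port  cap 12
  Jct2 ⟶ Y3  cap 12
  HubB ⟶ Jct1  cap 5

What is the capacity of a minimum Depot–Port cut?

Augment Depot→Jct2→Jct1→Port: bottleneck 8, flow now 8.
Augment Depot→Jct2→Y3→Port: bottleneck 2, flow now 10.
Augment Depot→HubB→Jct3→Port: bottleneck 7, flow now 17.
No augmenting path remains; maximum flow = 17.
By max-flow min-cut, the minimum cut capacity equals the max flow.
In the residual graph, reachable from Depot: {Depot}.
Min-cut edges: Depot→Jct2 (10), Depot→HubB (7); capacity 10 + 7 = 17.

17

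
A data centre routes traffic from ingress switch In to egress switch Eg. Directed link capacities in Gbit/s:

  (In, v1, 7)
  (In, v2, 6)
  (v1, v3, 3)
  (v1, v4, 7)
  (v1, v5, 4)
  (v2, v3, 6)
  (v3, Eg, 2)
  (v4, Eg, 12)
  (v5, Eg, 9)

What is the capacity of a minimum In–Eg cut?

Augment In→v1→v3→Eg: bottleneck 2, flow now 2.
Augment In→v1→v4→Eg: bottleneck 5, flow now 7.
Augment In→v2→v3→v1→v4→Eg: bottleneck 2, flow now 9. (uses reverse residual edge)
No augmenting path remains; maximum flow = 9.
By max-flow min-cut, the minimum cut capacity equals the max flow.
In the residual graph, reachable from In: {In, v2, v3}.
Min-cut edges: In→v1 (7), v3→Eg (2); capacity 7 + 2 = 9.

9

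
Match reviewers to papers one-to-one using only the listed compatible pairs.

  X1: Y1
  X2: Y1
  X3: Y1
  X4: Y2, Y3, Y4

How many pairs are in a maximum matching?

Unit-capacity flow: source→left, listed edges, right→sink; max matching = max flow.
Augmenting path X1→Y1 (+1); matched 1.
Augmenting path X4→Y2 (+1); matched 2.
No augmenting path remains; maximum matching = 2.
König certificate: {X4, Y1} is a vertex cover of size 2 (every listed pair touches it), so no matching can be larger.

2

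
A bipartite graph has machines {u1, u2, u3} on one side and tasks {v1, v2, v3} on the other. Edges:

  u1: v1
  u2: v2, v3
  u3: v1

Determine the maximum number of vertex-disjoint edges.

Unit-capacity flow: source→left, listed edges, right→sink; max matching = max flow.
Augmenting path u1→v1 (+1); matched 1.
Augmenting path u2→v2 (+1); matched 2.
No augmenting path remains; maximum matching = 2.
König certificate: {u2, v1} is a vertex cover of size 2 (every listed pair touches it), so no matching can be larger.

2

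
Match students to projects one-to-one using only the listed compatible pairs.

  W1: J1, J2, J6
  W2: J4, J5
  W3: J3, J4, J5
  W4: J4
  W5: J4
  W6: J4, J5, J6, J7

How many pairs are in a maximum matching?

Unit-capacity flow: source→left, listed edges, right→sink; max matching = max flow.
Augmenting path W1→J1 (+1); matched 1.
Augmenting path W2→J4 (+1); matched 2.
Augmenting path W3→J3 (+1); matched 3.
Augmenting path W6→J5 (+1); matched 4.
Augmenting path W4→J4→W2→J5→W6→J6 (+1); matched 5.
No augmenting path remains; maximum matching = 5.
König certificate: {W1, W2, W3, W6, J4} is a vertex cover of size 5 (every listed pair touches it), so no matching can be larger.

5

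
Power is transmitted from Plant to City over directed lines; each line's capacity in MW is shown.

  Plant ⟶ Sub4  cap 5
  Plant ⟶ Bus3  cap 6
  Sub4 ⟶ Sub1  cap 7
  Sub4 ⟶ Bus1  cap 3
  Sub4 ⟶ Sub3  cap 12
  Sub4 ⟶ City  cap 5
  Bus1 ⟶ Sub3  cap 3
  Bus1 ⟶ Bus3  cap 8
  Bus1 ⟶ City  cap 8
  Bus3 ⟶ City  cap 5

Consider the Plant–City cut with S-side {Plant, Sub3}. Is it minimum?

Given cut capacity: 5 + 6 = 11.
Augment Plant→Sub4→City: bottleneck 5, flow now 5.
Augment Plant→Bus3→City: bottleneck 5, flow now 10.
No augmenting path remains; maximum flow = 10.
In the residual graph, reachable from Plant: {Plant, Bus3}.
Min-cut edges: Plant→Sub4 (5), Bus3→City (5); capacity 5 + 5 = 10.
Cut capacity 11 exceeds the max flow 10, so it is not minimum.

No — its capacity is 11, but the minimum cut has capacity 10.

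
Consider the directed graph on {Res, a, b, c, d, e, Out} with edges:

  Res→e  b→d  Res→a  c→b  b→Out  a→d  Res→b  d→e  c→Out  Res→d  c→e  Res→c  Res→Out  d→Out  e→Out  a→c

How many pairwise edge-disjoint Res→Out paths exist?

5

Assign every edge capacity 1; by Menger, the answer equals the max flow.
Path Res→Out (+1); total 1.
Path Res→b→Out (+1); total 2.
Path Res→c→Out (+1); total 3.
Path Res→d→Out (+1); total 4.
Path Res→e→Out (+1); total 5.
No residual Res→Out path; max flow = 5.
Certifying cut of size 5: {Res→Out, b→Out, c→Out, d→Out, e→Out}.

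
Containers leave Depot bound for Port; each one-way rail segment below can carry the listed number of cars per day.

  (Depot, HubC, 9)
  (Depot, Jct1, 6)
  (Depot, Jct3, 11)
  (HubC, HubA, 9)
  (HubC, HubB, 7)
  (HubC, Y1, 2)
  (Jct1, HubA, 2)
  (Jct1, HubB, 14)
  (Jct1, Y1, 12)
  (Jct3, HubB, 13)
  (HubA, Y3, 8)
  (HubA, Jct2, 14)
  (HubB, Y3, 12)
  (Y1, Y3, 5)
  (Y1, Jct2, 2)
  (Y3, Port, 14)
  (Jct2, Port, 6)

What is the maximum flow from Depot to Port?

Augment Depot→HubC→HubA→Y3→Port: bottleneck 8, flow now 8.
Augment Depot→HubC→HubA→Jct2→Port: bottleneck 1, flow now 9.
Augment Depot→Jct1→HubA→Jct2→Port: bottleneck 2, flow now 11.
Augment Depot→Jct1→HubB→Y3→Port: bottleneck 4, flow now 15.
Augment Depot→Jct3→HubB→Y3→Port: bottleneck 2, flow now 17.
Augment Depot→Jct3→HubB→Jct1→Y1→Jct2→Port: bottleneck 2, flow now 19. (uses reverse residual edge)
Augment Depot→Jct3→HubB→Y3→HubA→Jct2→Port: bottleneck 1, flow now 20. (uses reverse residual edge)
No augmenting path remains; maximum flow = 20.
In the residual graph, reachable from Depot: {Depot, HubC, Jct1, Jct3, HubA, HubB, Y1, Y3, Jct2}.
Min-cut edges: Y3→Port (14), Jct2→Port (6); capacity 14 + 6 = 20.
This cut is saturated, so no flow can exceed 20.

20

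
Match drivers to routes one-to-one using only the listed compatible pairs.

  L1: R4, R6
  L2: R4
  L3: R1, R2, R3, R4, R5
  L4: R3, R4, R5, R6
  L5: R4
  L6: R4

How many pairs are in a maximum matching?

4

Unit-capacity flow: source→left, listed edges, right→sink; max matching = max flow.
Augmenting path L1→R4 (+1); matched 1.
Augmenting path L3→R1 (+1); matched 2.
Augmenting path L4→R3 (+1); matched 3.
Augmenting path L2→R4→L1→R6 (+1); matched 4.
No augmenting path remains; maximum matching = 4.
König certificate: {L1, L3, L4, R4} is a vertex cover of size 4 (every listed pair touches it), so no matching can be larger.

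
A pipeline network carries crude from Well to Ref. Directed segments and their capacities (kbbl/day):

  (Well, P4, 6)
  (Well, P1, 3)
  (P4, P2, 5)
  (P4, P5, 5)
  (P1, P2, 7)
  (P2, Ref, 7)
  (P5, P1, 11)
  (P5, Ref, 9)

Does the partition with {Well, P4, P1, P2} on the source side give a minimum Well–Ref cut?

No — its capacity is 12, but the minimum cut has capacity 9.

Given cut capacity: 5 + 7 = 12.
Augment Well→P4→P2→Ref: bottleneck 5, flow now 5.
Augment Well→P4→P5→Ref: bottleneck 1, flow now 6.
Augment Well→P1→P2→Ref: bottleneck 2, flow now 8.
Augment Well→P1→P2→P4→P5→Ref: bottleneck 1, flow now 9. (uses reverse residual edge)
No augmenting path remains; maximum flow = 9.
In the residual graph, reachable from Well: {Well}.
Min-cut edges: Well→P4 (6), Well→P1 (3); capacity 6 + 3 = 9.
Cut capacity 12 exceeds the max flow 9, so it is not minimum.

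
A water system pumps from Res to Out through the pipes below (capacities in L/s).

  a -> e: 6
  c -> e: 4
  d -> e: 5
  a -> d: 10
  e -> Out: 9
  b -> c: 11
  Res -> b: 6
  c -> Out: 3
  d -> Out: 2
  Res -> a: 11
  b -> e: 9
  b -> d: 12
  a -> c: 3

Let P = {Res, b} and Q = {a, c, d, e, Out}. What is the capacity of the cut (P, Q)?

Edges leaving {Res, b}: Res→a (11), b→c (11), b→d (12), b→e (9).
Cut capacity = 11 + 11 + 12 + 9 = 43.

43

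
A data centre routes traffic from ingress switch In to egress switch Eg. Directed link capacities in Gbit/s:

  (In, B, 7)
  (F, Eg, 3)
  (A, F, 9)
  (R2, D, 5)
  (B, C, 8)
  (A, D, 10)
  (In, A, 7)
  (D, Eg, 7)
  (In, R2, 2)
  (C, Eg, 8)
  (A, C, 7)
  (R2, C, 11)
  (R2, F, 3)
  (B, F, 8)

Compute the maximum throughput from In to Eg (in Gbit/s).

16

Augment In→A→C→Eg: bottleneck 7, flow now 7.
Augment In→R2→C→Eg: bottleneck 1, flow now 8.
Augment In→R2→F→Eg: bottleneck 1, flow now 9.
Augment In→B→F→Eg: bottleneck 2, flow now 11.
Augment In→B→C→A→D→Eg: bottleneck 5, flow now 16. (uses reverse residual edge)
No augmenting path remains; maximum flow = 16.
In the residual graph, reachable from In: {In}.
Min-cut edges: In→A (7), In→R2 (2), In→B (7); capacity 7 + 2 + 7 = 16.
This cut is saturated, so no flow can exceed 16.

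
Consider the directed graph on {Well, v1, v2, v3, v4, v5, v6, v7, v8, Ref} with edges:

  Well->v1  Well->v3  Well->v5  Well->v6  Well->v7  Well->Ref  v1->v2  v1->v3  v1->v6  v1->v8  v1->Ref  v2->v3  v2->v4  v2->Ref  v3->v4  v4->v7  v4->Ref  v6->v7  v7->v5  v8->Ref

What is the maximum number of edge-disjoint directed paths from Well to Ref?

Assign every edge capacity 1; by Menger, the answer equals the max flow.
Path Well→Ref (+1); total 1.
Path Well→v1→Ref (+1); total 2.
Path Well→v3→v4→Ref (+1); total 3.
No residual Well→Ref path; max flow = 3.
Certifying cut of size 3: {Well→Ref, Well→v1, Well→v3}.

3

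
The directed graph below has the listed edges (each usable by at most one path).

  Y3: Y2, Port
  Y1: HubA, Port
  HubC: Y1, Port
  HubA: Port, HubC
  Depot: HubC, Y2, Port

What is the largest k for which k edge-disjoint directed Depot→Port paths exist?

2

Assign every edge capacity 1; by Menger, the answer equals the max flow.
Path Depot→Port (+1); total 1.
Path Depot→HubC→Port (+1); total 2.
No residual Depot→Port path; max flow = 2.
Certifying cut of size 2: {Depot→HubC, Depot→Port}.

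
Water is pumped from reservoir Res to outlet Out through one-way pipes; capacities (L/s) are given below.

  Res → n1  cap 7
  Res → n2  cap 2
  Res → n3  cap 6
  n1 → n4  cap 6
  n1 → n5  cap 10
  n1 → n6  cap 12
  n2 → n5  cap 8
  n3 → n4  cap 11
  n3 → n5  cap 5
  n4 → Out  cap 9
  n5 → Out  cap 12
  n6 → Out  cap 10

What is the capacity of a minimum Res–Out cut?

Augment Res→n1→n4→Out: bottleneck 6, flow now 6.
Augment Res→n1→n5→Out: bottleneck 1, flow now 7.
Augment Res→n2→n5→Out: bottleneck 2, flow now 9.
Augment Res→n3→n4→Out: bottleneck 3, flow now 12.
Augment Res→n3→n5→Out: bottleneck 3, flow now 15.
No augmenting path remains; maximum flow = 15.
By max-flow min-cut, the minimum cut capacity equals the max flow.
In the residual graph, reachable from Res: {Res}.
Min-cut edges: Res→n1 (7), Res→n2 (2), Res→n3 (6); capacity 7 + 2 + 6 = 15.

15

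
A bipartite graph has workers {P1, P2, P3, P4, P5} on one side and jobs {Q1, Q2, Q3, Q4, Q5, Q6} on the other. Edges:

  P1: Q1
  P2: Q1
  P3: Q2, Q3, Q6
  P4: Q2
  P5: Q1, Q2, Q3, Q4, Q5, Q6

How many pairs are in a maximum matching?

4

Unit-capacity flow: source→left, listed edges, right→sink; max matching = max flow.
Augmenting path P1→Q1 (+1); matched 1.
Augmenting path P3→Q2 (+1); matched 2.
Augmenting path P5→Q3 (+1); matched 3.
Augmenting path P4→Q2→P3→Q6 (+1); matched 4.
No augmenting path remains; maximum matching = 4.
König certificate: {P3, P4, P5, Q1} is a vertex cover of size 4 (every listed pair touches it), so no matching can be larger.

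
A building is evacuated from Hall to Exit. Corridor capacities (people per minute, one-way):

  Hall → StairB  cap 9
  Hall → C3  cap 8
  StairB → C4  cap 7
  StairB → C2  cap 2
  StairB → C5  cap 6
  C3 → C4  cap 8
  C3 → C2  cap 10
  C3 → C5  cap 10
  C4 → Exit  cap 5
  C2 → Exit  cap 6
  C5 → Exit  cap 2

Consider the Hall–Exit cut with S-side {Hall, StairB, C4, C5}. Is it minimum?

Given cut capacity: 8 + 2 + 5 + 2 = 17.
Augment Hall→StairB→C4→Exit: bottleneck 5, flow now 5.
Augment Hall→StairB→C2→Exit: bottleneck 2, flow now 7.
Augment Hall→StairB→C5→Exit: bottleneck 2, flow now 9.
Augment Hall→C3→C2→Exit: bottleneck 4, flow now 13.
No augmenting path remains; maximum flow = 13.
In the residual graph, reachable from Hall: {Hall, StairB, C3, C4, C2, C5}.
Min-cut edges: C4→Exit (5), C2→Exit (6), C5→Exit (2); capacity 5 + 6 + 2 = 13.
Cut capacity 17 exceeds the max flow 13, so it is not minimum.

No — its capacity is 17, but the minimum cut has capacity 13.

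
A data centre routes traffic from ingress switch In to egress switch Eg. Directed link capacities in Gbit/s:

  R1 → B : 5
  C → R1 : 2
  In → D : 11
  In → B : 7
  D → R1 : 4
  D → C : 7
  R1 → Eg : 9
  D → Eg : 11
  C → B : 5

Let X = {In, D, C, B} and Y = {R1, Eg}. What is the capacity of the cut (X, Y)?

Edges leaving {In, D, C, B}: D→R1 (4), D→Eg (11), C→R1 (2).
Cut capacity = 4 + 11 + 2 = 17.

17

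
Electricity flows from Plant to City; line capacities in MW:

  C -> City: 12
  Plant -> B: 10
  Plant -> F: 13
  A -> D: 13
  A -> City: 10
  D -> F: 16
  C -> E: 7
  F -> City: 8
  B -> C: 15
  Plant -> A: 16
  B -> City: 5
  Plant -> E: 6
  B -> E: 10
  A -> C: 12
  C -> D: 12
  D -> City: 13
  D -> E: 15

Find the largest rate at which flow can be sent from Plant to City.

34

Augment Plant→A→City: bottleneck 10, flow now 10.
Augment Plant→B→City: bottleneck 5, flow now 15.
Augment Plant→F→City: bottleneck 8, flow now 23.
Augment Plant→A→C→City: bottleneck 6, flow now 29.
Augment Plant→B→C→City: bottleneck 5, flow now 34.
No augmenting path remains; maximum flow = 34.
In the residual graph, reachable from Plant: {Plant, E, F}.
Min-cut edges: Plant→A (16), Plant→B (10), F→City (8); capacity 16 + 10 + 8 = 34.
This cut is saturated, so no flow can exceed 34.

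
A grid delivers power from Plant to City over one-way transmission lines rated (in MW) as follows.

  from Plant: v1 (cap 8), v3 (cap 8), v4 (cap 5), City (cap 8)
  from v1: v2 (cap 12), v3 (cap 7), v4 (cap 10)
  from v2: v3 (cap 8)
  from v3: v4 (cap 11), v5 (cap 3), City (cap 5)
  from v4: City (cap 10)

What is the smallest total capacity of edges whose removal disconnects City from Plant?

Augment Plant→City: bottleneck 8, flow now 8.
Augment Plant→v3→City: bottleneck 5, flow now 13.
Augment Plant→v4→City: bottleneck 5, flow now 18.
Augment Plant→v1→v4→City: bottleneck 5, flow now 23.
No augmenting path remains; maximum flow = 23.
By max-flow min-cut, the minimum cut capacity equals the max flow.
In the residual graph, reachable from Plant: {Plant, v1, v2, v3, v4, v5}.
Min-cut edges: Plant→City (8), v3→City (5), v4→City (10); capacity 8 + 5 + 10 = 23.

23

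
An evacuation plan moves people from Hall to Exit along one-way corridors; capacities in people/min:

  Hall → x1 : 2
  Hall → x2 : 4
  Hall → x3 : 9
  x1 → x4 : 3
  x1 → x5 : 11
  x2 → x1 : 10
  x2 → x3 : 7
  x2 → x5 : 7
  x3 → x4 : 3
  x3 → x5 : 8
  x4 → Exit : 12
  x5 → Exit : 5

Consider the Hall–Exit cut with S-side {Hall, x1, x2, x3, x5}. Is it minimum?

Yes — it is a minimum cut (capacity 11).

Given cut capacity: 3 + 3 + 5 = 11.
Augment Hall→x1→x4→Exit: bottleneck 2, flow now 2.
Augment Hall→x2→x5→Exit: bottleneck 4, flow now 6.
Augment Hall→x3→x4→Exit: bottleneck 3, flow now 9.
Augment Hall→x3→x5→Exit: bottleneck 1, flow now 10.
Augment Hall→x3→x5→x2→x1→x4→Exit: bottleneck 1, flow now 11. (uses reverse residual edge)
No augmenting path remains; maximum flow = 11.
Cut capacity 11 equals the max flow, so it is a minimum cut.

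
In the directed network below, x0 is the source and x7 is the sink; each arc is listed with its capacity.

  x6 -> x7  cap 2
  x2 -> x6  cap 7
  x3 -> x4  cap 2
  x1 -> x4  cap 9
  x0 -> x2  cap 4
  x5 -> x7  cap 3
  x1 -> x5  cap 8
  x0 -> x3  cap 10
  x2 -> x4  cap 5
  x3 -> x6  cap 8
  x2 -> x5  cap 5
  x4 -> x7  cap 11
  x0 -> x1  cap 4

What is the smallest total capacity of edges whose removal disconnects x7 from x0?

Augment x0→x1→x4→x7: bottleneck 4, flow now 4.
Augment x0→x2→x4→x7: bottleneck 4, flow now 8.
Augment x0→x3→x4→x7: bottleneck 2, flow now 10.
Augment x0→x3→x6→x7: bottleneck 2, flow now 12.
No augmenting path remains; maximum flow = 12.
By max-flow min-cut, the minimum cut capacity equals the max flow.
In the residual graph, reachable from x0: {x0, x3, x6}.
Min-cut edges: x0→x1 (4), x0→x2 (4), x3→x4 (2), x6→x7 (2); capacity 4 + 4 + 2 + 2 = 12.

12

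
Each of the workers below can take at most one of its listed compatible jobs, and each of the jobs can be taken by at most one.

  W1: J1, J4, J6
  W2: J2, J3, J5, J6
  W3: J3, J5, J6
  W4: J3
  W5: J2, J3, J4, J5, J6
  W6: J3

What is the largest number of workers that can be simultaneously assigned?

5

Unit-capacity flow: source→left, listed edges, right→sink; max matching = max flow.
Augmenting path W1→J1 (+1); matched 1.
Augmenting path W2→J2 (+1); matched 2.
Augmenting path W3→J3 (+1); matched 3.
Augmenting path W5→J4 (+1); matched 4.
Augmenting path W4→J3→W3→J5 (+1); matched 5.
No augmenting path remains; maximum matching = 5.
König certificate: {W1, W2, W3, W5, J3} is a vertex cover of size 5 (every listed pair touches it), so no matching can be larger.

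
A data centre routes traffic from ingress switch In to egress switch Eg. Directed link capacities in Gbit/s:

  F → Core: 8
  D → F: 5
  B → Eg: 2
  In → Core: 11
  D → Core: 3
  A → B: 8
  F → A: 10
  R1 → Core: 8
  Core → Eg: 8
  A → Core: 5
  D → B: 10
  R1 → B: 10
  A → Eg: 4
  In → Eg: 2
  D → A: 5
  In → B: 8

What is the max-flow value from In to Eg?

Augment In→Eg: bottleneck 2, flow now 2.
Augment In→B→Eg: bottleneck 2, flow now 4.
Augment In→Core→Eg: bottleneck 8, flow now 12.
No augmenting path remains; maximum flow = 12.
In the residual graph, reachable from In: {In, B, Core}.
Min-cut edges: In→Eg (2), B→Eg (2), Core→Eg (8); capacity 2 + 2 + 8 = 12.
This cut is saturated, so no flow can exceed 12.

12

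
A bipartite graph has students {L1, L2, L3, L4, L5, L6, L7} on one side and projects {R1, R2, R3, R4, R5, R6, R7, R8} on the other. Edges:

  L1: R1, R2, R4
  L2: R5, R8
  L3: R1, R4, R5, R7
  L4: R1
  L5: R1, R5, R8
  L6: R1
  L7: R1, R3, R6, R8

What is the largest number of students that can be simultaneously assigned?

6

Unit-capacity flow: source→left, listed edges, right→sink; max matching = max flow.
Augmenting path L1→R1 (+1); matched 1.
Augmenting path L2→R5 (+1); matched 2.
Augmenting path L3→R4 (+1); matched 3.
Augmenting path L5→R8 (+1); matched 4.
Augmenting path L7→R3 (+1); matched 5.
Augmenting path L4→R1→L1→R2 (+1); matched 6.
No augmenting path remains; maximum matching = 6.
König certificate: {L1, L2, L3, L5, L7, R1} is a vertex cover of size 6 (every listed pair touches it), so no matching can be larger.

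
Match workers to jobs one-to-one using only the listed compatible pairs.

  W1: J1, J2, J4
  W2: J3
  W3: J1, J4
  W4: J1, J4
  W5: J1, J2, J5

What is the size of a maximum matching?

Unit-capacity flow: source→left, listed edges, right→sink; max matching = max flow.
Augmenting path W1→J1 (+1); matched 1.
Augmenting path W2→J3 (+1); matched 2.
Augmenting path W3→J4 (+1); matched 3.
Augmenting path W5→J2 (+1); matched 4.
Augmenting path W4→J1→W1→J2→W5→J5 (+1); matched 5.
No augmenting path remains; maximum matching = 5.
König certificate: {W1, W2, W3, W4, W5} is a vertex cover of size 5 (every listed pair touches it), so no matching can be larger.

5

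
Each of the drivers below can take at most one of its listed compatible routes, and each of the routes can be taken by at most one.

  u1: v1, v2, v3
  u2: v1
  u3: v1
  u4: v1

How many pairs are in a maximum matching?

2

Unit-capacity flow: source→left, listed edges, right→sink; max matching = max flow.
Augmenting path u1→v1 (+1); matched 1.
Augmenting path u2→v1→u1→v2 (+1); matched 2.
No augmenting path remains; maximum matching = 2.
König certificate: {u1, v1} is a vertex cover of size 2 (every listed pair touches it), so no matching can be larger.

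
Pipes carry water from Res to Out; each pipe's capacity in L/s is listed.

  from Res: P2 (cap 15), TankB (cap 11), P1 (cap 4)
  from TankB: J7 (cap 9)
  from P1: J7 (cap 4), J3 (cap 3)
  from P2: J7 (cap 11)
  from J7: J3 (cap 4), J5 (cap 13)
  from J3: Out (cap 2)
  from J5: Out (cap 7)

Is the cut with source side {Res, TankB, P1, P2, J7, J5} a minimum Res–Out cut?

Given cut capacity: 3 + 4 + 7 = 14.
Augment Res→P1→J3→Out: bottleneck 2, flow now 2.
Augment Res→TankB→J7→J5→Out: bottleneck 7, flow now 9.
No augmenting path remains; maximum flow = 9.
In the residual graph, reachable from Res: {Res, TankB, P1, P2, J7, J3, J5}.
Min-cut edges: J3→Out (2), J5→Out (7); capacity 2 + 7 = 9.
Cut capacity 14 exceeds the max flow 9, so it is not minimum.

No — its capacity is 14, but the minimum cut has capacity 9.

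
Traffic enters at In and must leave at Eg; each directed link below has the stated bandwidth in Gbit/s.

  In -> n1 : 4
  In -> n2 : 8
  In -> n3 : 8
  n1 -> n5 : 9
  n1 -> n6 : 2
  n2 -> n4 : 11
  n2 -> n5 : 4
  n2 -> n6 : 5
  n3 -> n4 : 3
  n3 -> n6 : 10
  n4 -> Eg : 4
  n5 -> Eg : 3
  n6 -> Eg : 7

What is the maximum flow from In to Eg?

14

Augment In→n1→n5→Eg: bottleneck 3, flow now 3.
Augment In→n1→n6→Eg: bottleneck 1, flow now 4.
Augment In→n2→n4→Eg: bottleneck 4, flow now 8.
Augment In→n2→n6→Eg: bottleneck 4, flow now 12.
Augment In→n3→n6→Eg: bottleneck 2, flow now 14.
No augmenting path remains; maximum flow = 14.
In the residual graph, reachable from In: {In, n1, n2, n3, n4, n5, n6}.
Min-cut edges: n4→Eg (4), n5→Eg (3), n6→Eg (7); capacity 4 + 3 + 7 = 14.
This cut is saturated, so no flow can exceed 14.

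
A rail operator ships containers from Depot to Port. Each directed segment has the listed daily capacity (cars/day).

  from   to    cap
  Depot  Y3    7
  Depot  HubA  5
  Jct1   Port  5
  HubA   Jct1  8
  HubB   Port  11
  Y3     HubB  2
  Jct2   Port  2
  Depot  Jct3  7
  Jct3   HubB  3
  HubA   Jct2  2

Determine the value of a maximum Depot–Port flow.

Augment Depot→Jct3→HubB→Port: bottleneck 3, flow now 3.
Augment Depot→Y3→HubB→Port: bottleneck 2, flow now 5.
Augment Depot→HubA→Jct2→Port: bottleneck 2, flow now 7.
Augment Depot→HubA→Jct1→Port: bottleneck 3, flow now 10.
No augmenting path remains; maximum flow = 10.
In the residual graph, reachable from Depot: {Depot, Jct3, Y3}.
Min-cut edges: Depot→HubA (5), Jct3→HubB (3), Y3→HubB (2); capacity 5 + 3 + 2 = 10.
This cut is saturated, so no flow can exceed 10.

10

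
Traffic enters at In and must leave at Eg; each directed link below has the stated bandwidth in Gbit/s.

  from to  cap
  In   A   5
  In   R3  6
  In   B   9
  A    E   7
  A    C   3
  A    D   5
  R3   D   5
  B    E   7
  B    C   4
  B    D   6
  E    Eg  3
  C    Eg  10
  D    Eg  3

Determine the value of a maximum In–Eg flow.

Augment In→A→E→Eg: bottleneck 3, flow now 3.
Augment In→A→C→Eg: bottleneck 2, flow now 5.
Augment In→R3→D→Eg: bottleneck 3, flow now 8.
Augment In→B→C→Eg: bottleneck 4, flow now 12.
Augment In→B→E→A→C→Eg: bottleneck 1, flow now 13. (uses reverse residual edge)
No augmenting path remains; maximum flow = 13.
In the residual graph, reachable from In: {In, A, R3, B, E, D}.
Min-cut edges: A→C (3), B→C (4), E→Eg (3), D→Eg (3); capacity 3 + 4 + 3 + 3 = 13.
This cut is saturated, so no flow can exceed 13.

13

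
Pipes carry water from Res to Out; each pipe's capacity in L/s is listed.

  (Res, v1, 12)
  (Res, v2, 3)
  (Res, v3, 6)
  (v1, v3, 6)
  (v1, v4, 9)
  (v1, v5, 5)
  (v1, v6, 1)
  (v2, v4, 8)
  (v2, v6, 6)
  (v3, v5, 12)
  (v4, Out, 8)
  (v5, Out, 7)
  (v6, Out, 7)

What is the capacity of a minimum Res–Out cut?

19

Augment Res→v1→v4→Out: bottleneck 8, flow now 8.
Augment Res→v1→v5→Out: bottleneck 4, flow now 12.
Augment Res→v2→v6→Out: bottleneck 3, flow now 15.
Augment Res→v3→v5→Out: bottleneck 3, flow now 18.
Augment Res→v3→v5→v1→v6→Out: bottleneck 1, flow now 19. (uses reverse residual edge)
No augmenting path remains; maximum flow = 19.
By max-flow min-cut, the minimum cut capacity equals the max flow.
In the residual graph, reachable from Res: {Res, v1, v3, v4, v5}.
Min-cut edges: Res→v2 (3), v1→v6 (1), v4→Out (8), v5→Out (7); capacity 3 + 1 + 8 + 7 = 19.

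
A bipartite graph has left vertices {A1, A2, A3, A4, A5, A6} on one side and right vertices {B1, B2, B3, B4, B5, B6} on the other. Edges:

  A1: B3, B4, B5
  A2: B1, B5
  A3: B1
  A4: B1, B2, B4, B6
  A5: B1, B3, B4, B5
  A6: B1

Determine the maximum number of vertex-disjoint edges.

Unit-capacity flow: source→left, listed edges, right→sink; max matching = max flow.
Augmenting path A1→B3 (+1); matched 1.
Augmenting path A2→B1 (+1); matched 2.
Augmenting path A4→B2 (+1); matched 3.
Augmenting path A5→B4 (+1); matched 4.
Augmenting path A3→B1→A2→B5 (+1); matched 5.
No augmenting path remains; maximum matching = 5.
König certificate: {A1, A2, A4, A5, B1} is a vertex cover of size 5 (every listed pair touches it), so no matching can be larger.

5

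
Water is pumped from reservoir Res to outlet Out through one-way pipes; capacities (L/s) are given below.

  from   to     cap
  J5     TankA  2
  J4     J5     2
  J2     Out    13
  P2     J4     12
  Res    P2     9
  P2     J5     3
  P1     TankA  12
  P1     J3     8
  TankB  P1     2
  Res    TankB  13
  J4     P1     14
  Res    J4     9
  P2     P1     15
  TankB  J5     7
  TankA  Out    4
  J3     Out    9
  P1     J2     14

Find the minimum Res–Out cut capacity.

Augment Res→TankB→J5→TankA→Out: bottleneck 2, flow now 2.
Augment Res→TankB→P1→J2→Out: bottleneck 2, flow now 4.
Augment Res→P2→P1→J2→Out: bottleneck 9, flow now 13.
Augment Res→J4→P1→J2→Out: bottleneck 2, flow now 15.
Augment Res→J4→P1→TankA→Out: bottleneck 2, flow now 17.
Augment Res→J4→P1→J3→Out: bottleneck 5, flow now 22.
No augmenting path remains; maximum flow = 22.
By max-flow min-cut, the minimum cut capacity equals the max flow.
In the residual graph, reachable from Res: {Res, TankB, J5}.
Min-cut edges: Res→P2 (9), Res→J4 (9), TankB→P1 (2), J5→TankA (2); capacity 9 + 9 + 2 + 2 = 22.

22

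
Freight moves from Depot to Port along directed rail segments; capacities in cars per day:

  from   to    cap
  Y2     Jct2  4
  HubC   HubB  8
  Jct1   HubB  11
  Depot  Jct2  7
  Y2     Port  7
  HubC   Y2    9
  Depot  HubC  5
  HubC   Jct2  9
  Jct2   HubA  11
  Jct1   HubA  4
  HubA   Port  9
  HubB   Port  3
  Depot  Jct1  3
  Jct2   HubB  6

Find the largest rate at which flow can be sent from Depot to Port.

15

Augment Depot→Jct2→HubA→Port: bottleneck 7, flow now 7.
Augment Depot→Jct1→HubA→Port: bottleneck 2, flow now 9.
Augment Depot→Jct1→HubB→Port: bottleneck 1, flow now 10.
Augment Depot→HubC→Y2→Port: bottleneck 5, flow now 15.
No augmenting path remains; maximum flow = 15.
In the residual graph, reachable from Depot: {Depot}.
Min-cut edges: Depot→Jct2 (7), Depot→Jct1 (3), Depot→HubC (5); capacity 7 + 3 + 5 = 15.
This cut is saturated, so no flow can exceed 15.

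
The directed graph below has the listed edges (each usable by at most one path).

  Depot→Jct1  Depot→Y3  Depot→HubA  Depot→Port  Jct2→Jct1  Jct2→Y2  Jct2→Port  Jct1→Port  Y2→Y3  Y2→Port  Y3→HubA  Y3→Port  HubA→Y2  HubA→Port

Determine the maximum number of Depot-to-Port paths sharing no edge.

Assign every edge capacity 1; by Menger, the answer equals the max flow.
Path Depot→Port (+1); total 1.
Path Depot→Jct1→Port (+1); total 2.
Path Depot→Y3→Port (+1); total 3.
Path Depot→HubA→Port (+1); total 4.
No residual Depot→Port path; max flow = 4.
Certifying cut of size 4: {Depot→HubA, Depot→Jct1, Depot→Port, Depot→Y3}.

4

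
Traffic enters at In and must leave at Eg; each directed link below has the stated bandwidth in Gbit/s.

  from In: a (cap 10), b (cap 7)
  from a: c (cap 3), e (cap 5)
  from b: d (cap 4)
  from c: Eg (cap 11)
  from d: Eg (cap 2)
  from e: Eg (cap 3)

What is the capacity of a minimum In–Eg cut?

8

Augment In→a→c→Eg: bottleneck 3, flow now 3.
Augment In→a→e→Eg: bottleneck 3, flow now 6.
Augment In→b→d→Eg: bottleneck 2, flow now 8.
No augmenting path remains; maximum flow = 8.
By max-flow min-cut, the minimum cut capacity equals the max flow.
In the residual graph, reachable from In: {In, a, b, d, e}.
Min-cut edges: a→c (3), d→Eg (2), e→Eg (3); capacity 3 + 2 + 3 = 8.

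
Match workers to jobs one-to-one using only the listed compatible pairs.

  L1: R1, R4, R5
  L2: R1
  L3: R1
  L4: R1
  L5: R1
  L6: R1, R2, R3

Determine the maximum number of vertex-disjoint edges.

3

Unit-capacity flow: source→left, listed edges, right→sink; max matching = max flow.
Augmenting path L1→R1 (+1); matched 1.
Augmenting path L6→R2 (+1); matched 2.
Augmenting path L2→R1→L1→R4 (+1); matched 3.
No augmenting path remains; maximum matching = 3.
König certificate: {L1, L6, R1} is a vertex cover of size 3 (every listed pair touches it), so no matching can be larger.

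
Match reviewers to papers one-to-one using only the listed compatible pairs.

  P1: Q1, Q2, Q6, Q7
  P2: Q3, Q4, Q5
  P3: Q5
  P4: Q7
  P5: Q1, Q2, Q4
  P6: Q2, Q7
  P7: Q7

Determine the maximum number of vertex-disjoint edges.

Unit-capacity flow: source→left, listed edges, right→sink; max matching = max flow.
Augmenting path P1→Q1 (+1); matched 1.
Augmenting path P2→Q3 (+1); matched 2.
Augmenting path P3→Q5 (+1); matched 3.
Augmenting path P4→Q7 (+1); matched 4.
Augmenting path P5→Q2 (+1); matched 5.
Augmenting path P6→Q2→P5→Q4 (+1); matched 6.
No augmenting path remains; maximum matching = 6.
König certificate: {P1, P2, P3, P5, P6, Q7} is a vertex cover of size 6 (every listed pair touches it), so no matching can be larger.

6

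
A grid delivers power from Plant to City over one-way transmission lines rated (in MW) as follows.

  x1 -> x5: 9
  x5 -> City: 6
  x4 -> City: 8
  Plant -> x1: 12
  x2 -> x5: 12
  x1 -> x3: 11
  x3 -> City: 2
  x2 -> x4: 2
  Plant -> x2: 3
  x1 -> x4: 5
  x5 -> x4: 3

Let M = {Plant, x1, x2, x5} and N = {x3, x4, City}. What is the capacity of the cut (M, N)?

27

Edges leaving {Plant, x1, x2, x5}: x1→x3 (11), x1→x4 (5), x2→x4 (2), x5→x4 (3), x5→City (6).
Cut capacity = 11 + 5 + 2 + 3 + 6 = 27.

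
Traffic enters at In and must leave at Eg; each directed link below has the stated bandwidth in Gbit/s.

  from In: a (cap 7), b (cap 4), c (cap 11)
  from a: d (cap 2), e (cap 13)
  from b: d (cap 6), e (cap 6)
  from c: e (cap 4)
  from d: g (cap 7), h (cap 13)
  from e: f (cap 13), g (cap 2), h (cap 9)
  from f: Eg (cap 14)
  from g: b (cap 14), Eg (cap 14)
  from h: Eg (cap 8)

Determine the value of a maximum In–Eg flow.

Augment In→a→d→g→Eg: bottleneck 2, flow now 2.
Augment In→a→e→f→Eg: bottleneck 5, flow now 7.
Augment In→b→d→g→Eg: bottleneck 4, flow now 11.
Augment In→c→e→f→Eg: bottleneck 4, flow now 15.
No augmenting path remains; maximum flow = 15.
In the residual graph, reachable from In: {In, c}.
Min-cut edges: In→a (7), In→b (4), c→e (4); capacity 7 + 4 + 4 = 15.
This cut is saturated, so no flow can exceed 15.

15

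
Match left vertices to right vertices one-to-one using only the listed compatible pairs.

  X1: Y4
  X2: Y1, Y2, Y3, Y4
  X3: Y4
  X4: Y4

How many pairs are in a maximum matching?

2

Unit-capacity flow: source→left, listed edges, right→sink; max matching = max flow.
Augmenting path X1→Y4 (+1); matched 1.
Augmenting path X2→Y1 (+1); matched 2.
No augmenting path remains; maximum matching = 2.
König certificate: {X2, Y4} is a vertex cover of size 2 (every listed pair touches it), so no matching can be larger.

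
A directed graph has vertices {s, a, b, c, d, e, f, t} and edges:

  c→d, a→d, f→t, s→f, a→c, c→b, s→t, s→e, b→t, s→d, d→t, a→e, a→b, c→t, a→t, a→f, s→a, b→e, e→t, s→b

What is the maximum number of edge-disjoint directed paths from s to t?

6

Assign every edge capacity 1; by Menger, the answer equals the max flow.
Path s→t (+1); total 1.
Path s→a→t (+1); total 2.
Path s→b→t (+1); total 3.
Path s→d→t (+1); total 4.
Path s→e→t (+1); total 5.
Path s→f→t (+1); total 6.
No residual s→t path; max flow = 6.
Certifying cut of size 6: {s→a, s→b, s→d, s→e, s→f, s→t}.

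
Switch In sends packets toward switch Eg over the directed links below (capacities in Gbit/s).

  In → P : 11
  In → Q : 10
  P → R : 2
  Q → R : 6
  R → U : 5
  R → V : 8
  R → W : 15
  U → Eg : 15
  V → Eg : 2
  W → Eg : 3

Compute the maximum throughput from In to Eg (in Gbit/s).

8

Augment In→P→R→U→Eg: bottleneck 2, flow now 2.
Augment In→Q→R→U→Eg: bottleneck 3, flow now 5.
Augment In→Q→R→V→Eg: bottleneck 2, flow now 7.
Augment In→Q→R→W→Eg: bottleneck 1, flow now 8.
No augmenting path remains; maximum flow = 8.
In the residual graph, reachable from In: {In, P, Q}.
Min-cut edges: P→R (2), Q→R (6); capacity 2 + 6 = 8.
This cut is saturated, so no flow can exceed 8.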